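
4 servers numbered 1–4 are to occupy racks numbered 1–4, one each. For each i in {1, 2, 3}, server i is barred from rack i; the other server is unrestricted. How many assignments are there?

11

Let Aᵢ (for i ∈ {1, 2, 3}) be the placements that put server i in its forbidden rack. Any j of these fix j positions, leaving (4−j)! ways to fill the rest, and there are C(3,j) ways to pick which j.
By inclusion–exclusion, the number of valid placements is Σ_{j=0}^{3} (−1)^j C(3,j)·(4−j)!.
Computing: 24 − 18 + 6 − 1 = 11.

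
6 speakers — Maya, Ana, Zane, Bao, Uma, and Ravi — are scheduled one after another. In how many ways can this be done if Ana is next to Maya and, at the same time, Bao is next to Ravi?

96

Treat {Ana,Maya} as one block (2 orders) and {Bao,Ravi} as another (2 orders).
That leaves 4 units to arrange: 2 × 2 × 4! = 4 × 24 = 96.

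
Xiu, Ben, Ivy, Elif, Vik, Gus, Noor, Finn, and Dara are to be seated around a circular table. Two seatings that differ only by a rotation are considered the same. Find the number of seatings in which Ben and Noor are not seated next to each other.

Without the restriction there are (8)! = 40320 seatings.
Those with Ben next to Noor: fuse the pair into one unit and seat 8 units around a circle — 2·(7)! = 10080.
Subtracting, 40320 − 10080 = 30240.

30240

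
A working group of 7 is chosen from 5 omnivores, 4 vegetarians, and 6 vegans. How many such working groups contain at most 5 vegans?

Split by how many vegans are chosen (0 through 5).
Sum: C(6,0)·C(9,7) + C(6,1)·C(9,6) + C(6,2)·C(9,5) + C(6,3)·C(9,4) + C(6,4)·C(9,3) + C(6,5)·C(9,2) = 36 + 504 + 1890 + 2520 + 1260 + 216 = 6426.

6426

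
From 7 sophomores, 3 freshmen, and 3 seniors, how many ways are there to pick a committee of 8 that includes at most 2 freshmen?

Split by how many freshmen are chosen (0 through 2).
Sum: C(3,0)·C(10,8) + C(3,1)·C(10,7) + C(3,2)·C(10,6) = 45 + 360 + 630 = 1035.

1035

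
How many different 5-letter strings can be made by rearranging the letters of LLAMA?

LLAMA has 5 letters with A appearing twice and L appearing twice.
Dividing 5! = 120 by 2!·2! = 4 for the repeated letters gives 30.

30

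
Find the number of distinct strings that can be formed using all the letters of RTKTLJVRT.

The 9 letters of RTKTLJVRT have repeats: R appearing twice and T appearing 3 times.
The number of distinct arrangements is 9!/(3!·2!) = 362880/12 = 30240.

30240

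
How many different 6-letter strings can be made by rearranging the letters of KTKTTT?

15

Letter multiplicities in KTKTTT: K×2, T×4.
So there are 6! / (4!·2!) = 15 distinguishable arrangements.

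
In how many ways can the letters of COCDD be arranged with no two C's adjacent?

Total arrangements of COCDD: 5!/(2!·2!) = 30.
If the two C's are adjacent, glue them into one block, leaving 4 items to arrange: (4)!/(2!) = 12 ways.
Subtracting, 30 − 12 = 18 arrangements keep the C's apart.

18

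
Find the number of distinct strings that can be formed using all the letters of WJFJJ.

20

WJFJJ has 5 letters with J appearing 3 times.
So there are 5! / (3!) = 20 distinguishable arrangements.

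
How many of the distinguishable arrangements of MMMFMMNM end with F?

Fix F in the last position and arrange the remaining 7 letters.
Those 7 letters have M appearing 6 times, giving (7)!/(6!) = 7.

7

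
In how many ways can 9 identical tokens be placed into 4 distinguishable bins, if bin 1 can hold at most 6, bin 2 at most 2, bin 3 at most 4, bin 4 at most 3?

50

Ignoring the caps, the number of non-negative solutions to x_1+…+x_4 = 9 is C(12,3) = 220.
Subtract solutions that violate a single cap (substitute x_i' = x_i − (cap_i+1)): x_1 ≥ 7 gives C(5,3) = 10; x_2 ≥ 3 gives C(9,3) = 84; x_3 ≥ 5 gives C(7,3) = 35; x_4 ≥ 4 gives C(8,3) = 56. Together 185.
Add back pairs where two caps are both exceeded: 0 + 0 + 0 + 4 + 10 + 1 = 15.
By inclusion–exclusion the count is 220 − 185 + 15 = 50.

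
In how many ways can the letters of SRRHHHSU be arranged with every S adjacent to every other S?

420

Treat the 2 copies of S as a single block. The multiset to arrange is then {SS, H, H, H, R, R, U}, 7 items in all.
That gives (7)!/(3!·2!) = 420 arrangements.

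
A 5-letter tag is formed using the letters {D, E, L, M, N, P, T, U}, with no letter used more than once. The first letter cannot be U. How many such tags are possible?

5880

The first letter has 8−1 = 7 choices (anything except U).
The remaining 4 letters are filled from the other 7 symbols without repetition: 7 × 6 × 5 × 4 = 840.
Total: 7 × 840 = 5880.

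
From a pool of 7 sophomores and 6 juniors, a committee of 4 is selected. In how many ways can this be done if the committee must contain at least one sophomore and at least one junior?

Unrestricted: C(13,4) = 715 ways to pick any 4 of the 13.
Subtract selections that omit an entire group: no sophomores → C(6,4) = 15; no juniors → C(7,4) = 35.
Both groups omitted at once is impossible, so 715 − 50 = 665.

665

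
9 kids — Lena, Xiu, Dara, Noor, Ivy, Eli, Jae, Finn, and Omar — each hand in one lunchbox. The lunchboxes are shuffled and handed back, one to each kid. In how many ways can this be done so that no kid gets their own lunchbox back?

133496

This is the derangement count D_9: permutations of 9 items with no fixed point.
By inclusion–exclusion this is Σ_{j=0}^{9} (−1)^j C(9,j)·(9−j)!.
Computing: 362880 − 362880 + 181440 − 60480 + 15120 − 3024 + 504 − 72 + 9 − 1 = 133496.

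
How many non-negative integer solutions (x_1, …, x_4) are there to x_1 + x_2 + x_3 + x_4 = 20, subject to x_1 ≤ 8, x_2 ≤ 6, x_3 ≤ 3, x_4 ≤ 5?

Ignoring the caps, the number of non-negative solutions to x_1+…+x_4 = 20 is C(23,3) = 1771.
Subtract solutions that violate a single cap (substitute x_i' = x_i − (cap_i+1)): x_1 ≥ 9 gives C(14,3) = 364; x_2 ≥ 7 gives C(16,3) = 560; x_3 ≥ 4 gives C(19,3) = 969; x_4 ≥ 6 gives C(17,3) = 680. Together 2573.
Add back pairs where two caps are both exceeded: 35 + 120 + 56 + 220 + 120 + 286 = 837.
Subtract triples: 1 + 0 + 4 + 20 = 25.
By inclusion–exclusion the count is 1771 − 2573 + 837 − 25 = 10.

10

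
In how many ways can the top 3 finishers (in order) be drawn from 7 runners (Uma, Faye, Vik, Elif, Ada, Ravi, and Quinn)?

210

This is an ordered selection of 3 from 7: P(7,3).
That gives 7 × 6 × 5 = 210.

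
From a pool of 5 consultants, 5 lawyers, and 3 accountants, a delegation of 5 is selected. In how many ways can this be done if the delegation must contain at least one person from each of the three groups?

925

With no constraint there are C(13,5) = 1287 possible selections.
Subtract selections that omit an entire group: no consultants → C(8,5) = 56; no lawyers → C(8,5) = 56; no accountants → C(10,5) = 252.
Add back selections omitting two groups (i.e. drawn from a single group): C(5,5) + C(5,5) + C(3,5) = 2.
By inclusion–exclusion: 1287 − 364 + 2 = 925.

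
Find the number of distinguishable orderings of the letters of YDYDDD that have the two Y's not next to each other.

There are 6!/(4!·2!) = 15 arrangements of YDYDDD in total.
Arrangements with the Y's together: treat YY as one letter, giving (5)!/(4!) = 5.
Hence 15 − 5 = 10.

10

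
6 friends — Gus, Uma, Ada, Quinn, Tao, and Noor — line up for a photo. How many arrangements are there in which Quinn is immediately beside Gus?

Treat {Quinn, Gus} as a single unit. There are 5 units to order, and the pair itself can be ordered 2 ways.
That gives 2 × 5! = 2 × 120 = 240.

240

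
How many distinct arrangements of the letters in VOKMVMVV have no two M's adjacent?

630

Total arrangements of VOKMVMVV: 8!/(4!·2!) = 840.
If the two M's are adjacent, glue them into one block, leaving 7 items to arrange: (7)!/(4!) = 210 ways.
Hence 840 − 210 = 630.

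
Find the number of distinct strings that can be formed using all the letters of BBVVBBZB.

Letter multiplicities in BBVVBBZB: B×5, V×2, Z×1.
The number of distinct arrangements is 8!/(5!·2!) = 40320/240 = 168.

168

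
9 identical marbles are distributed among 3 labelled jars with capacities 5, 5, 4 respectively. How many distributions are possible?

20

Ignoring the caps, the number of non-negative solutions to x_1+…+x_3 = 9 is C(11,2) = 55.
Subtract solutions that violate a single cap (substitute x_i' = x_i − (cap_i+1)): x_1 ≥ 6 gives C(5,2) = 10; x_2 ≥ 6 gives C(5,2) = 10; x_3 ≥ 5 gives C(6,2) = 15. Together 35.
No two caps can be exceeded simultaneously, so the pair terms are all 0.
By inclusion–exclusion the count is 55 − 35 + 0 = 20.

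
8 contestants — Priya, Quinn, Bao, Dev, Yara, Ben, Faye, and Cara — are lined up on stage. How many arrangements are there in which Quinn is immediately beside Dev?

10080

Glue Quinn and Dev into one block (2 internal orders), leaving 7 units to arrange in a row.
So the count is 2·(7)! = 10080.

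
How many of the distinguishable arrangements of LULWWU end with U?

Fix U in the last position and arrange the remaining 5 letters.
Those 5 letters have L appearing twice and W appearing twice, giving (5)!/(2!·2!) = 30.

30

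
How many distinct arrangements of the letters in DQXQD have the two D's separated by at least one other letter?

There are 5!/(2!·2!) = 30 arrangements of DQXQD in total.
Arrangements with the D's together: treat DD as one letter, giving (4)!/(2!) = 12.
Subtracting, 30 − 12 = 18 arrangements keep the D's apart.

18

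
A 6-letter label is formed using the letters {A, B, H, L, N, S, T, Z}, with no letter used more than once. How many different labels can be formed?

20160

This is a permutation of 6 out of 8: P(8,6) = 8!/2!.
8 × 7 × 6 × 5 × 4 × 3 = 20160.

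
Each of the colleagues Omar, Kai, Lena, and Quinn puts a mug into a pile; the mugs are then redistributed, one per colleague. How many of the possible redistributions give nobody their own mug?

This is the derangement count D_4: permutations of 4 items with no fixed point.
By inclusion–exclusion this is Σ_{j=0}^{4} (−1)^j C(4,j)·(4−j)!.
Computing: 24 − 24 + 12 − 4 + 1 = 9.

9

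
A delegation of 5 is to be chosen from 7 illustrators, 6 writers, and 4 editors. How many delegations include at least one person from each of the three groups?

Total 5-person selections from all 17: C(17,5) = 6188.
Selections missing a whole group: no illustrators → C(10,5) = 252; no writers → C(11,5) = 462; no editors → C(13,5) = 1287.
Add back selections omitting two groups (i.e. drawn from a single group): C(7,5) + C(6,5) + C(4,5) = 27.
By inclusion–exclusion: 6188 − 2001 + 27 = 4214.

4214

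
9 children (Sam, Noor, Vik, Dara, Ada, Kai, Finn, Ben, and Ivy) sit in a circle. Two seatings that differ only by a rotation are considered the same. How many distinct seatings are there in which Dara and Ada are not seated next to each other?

All circular seatings of 9 people number (8)! = 40320.
Seatings with Dara beside Ada: treat them as a block with 2 internal orders, giving 2 × (7)! = 10080.
Subtracting, 40320 − 10080 = 30240.

30240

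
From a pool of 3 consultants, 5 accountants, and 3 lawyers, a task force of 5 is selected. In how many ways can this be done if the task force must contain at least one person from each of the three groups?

Unrestricted: C(11,5) = 462 ways to pick any 5 of the 11.
Subtract selections that omit an entire group: no consultants → C(8,5) = 56; no accountants → C(6,5) = 6; no lawyers → C(8,5) = 56.
Add back selections omitting two groups (i.e. drawn from a single group): C(3,5) + C(5,5) + C(3,5) = 1.
By inclusion–exclusion: 462 − 118 + 1 = 345.

345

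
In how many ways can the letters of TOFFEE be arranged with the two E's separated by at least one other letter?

Total arrangements of TOFFEE: 6!/(2!·2!) = 180.
Arrangements with the E's together: treat EE as one letter, giving (5)!/(2!) = 60.
Hence 180 − 60 = 120.

120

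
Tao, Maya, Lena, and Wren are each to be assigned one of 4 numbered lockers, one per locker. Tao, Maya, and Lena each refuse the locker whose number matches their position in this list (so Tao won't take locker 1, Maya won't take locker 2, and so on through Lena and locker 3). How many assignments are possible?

Let Aᵢ (for i ∈ {1, 2, 3}) be the placements that put person i in their forbidden locker. Any j of these fix j positions, leaving (4−j)! ways to fill the rest, and there are C(3,j) ways to pick which j.
By inclusion–exclusion, the number of valid placements is Σ_{j=0}^{3} (−1)^j C(3,j)·(4−j)!.
Computing: 24 − 18 + 6 − 1 = 11.

11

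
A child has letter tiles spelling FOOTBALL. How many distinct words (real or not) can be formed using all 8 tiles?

10080

The 8 letters of FOOTBALL have repeats: L appearing twice and O appearing twice.
Dividing 8! = 40320 by 2!·2! = 4 for the repeated letters gives 10080.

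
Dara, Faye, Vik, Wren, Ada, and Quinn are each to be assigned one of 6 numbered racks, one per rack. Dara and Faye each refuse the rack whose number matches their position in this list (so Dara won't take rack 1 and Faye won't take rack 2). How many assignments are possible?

Let Aᵢ (for i ∈ {1, 2}) be the placements that put person i in their forbidden rack. Any j of these fix j positions, leaving (6−j)! ways to fill the rest, and there are C(2,j) ways to pick which j.
By inclusion–exclusion, the number of valid placements is Σ_{j=0}^{2} (−1)^j C(2,j)·(6−j)!.
Computing: 720 − 240 + 24 = 504.

504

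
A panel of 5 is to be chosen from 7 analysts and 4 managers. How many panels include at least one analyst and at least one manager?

Total 5-person selections from all 11: C(11,5) = 462.
Selections missing a whole group: no analysts → C(4,5) = 0; no managers → C(7,5) = 21.
Both groups omitted at once is impossible, so 462 − 21 = 441.

441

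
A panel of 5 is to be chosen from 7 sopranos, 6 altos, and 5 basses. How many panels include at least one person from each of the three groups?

6055

With no constraint there are C(18,5) = 8568 possible selections.
Selections missing a whole group: no sopranos → C(11,5) = 462; no altos → C(12,5) = 792; no basses → C(13,5) = 1287.
Add back selections omitting two groups (i.e. drawn from a single group): C(7,5) + C(6,5) + C(5,5) = 28.
By inclusion–exclusion: 8568 − 2541 + 28 = 6055.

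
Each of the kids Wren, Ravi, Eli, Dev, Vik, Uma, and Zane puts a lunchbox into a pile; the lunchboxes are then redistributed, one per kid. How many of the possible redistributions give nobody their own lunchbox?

Count assignments avoiding every fixed point. For any j of the 7 kids fixed to their own lunchbox, the other 7−j can be arranged in (7−j)! ways.
By inclusion–exclusion this is Σ_{j=0}^{7} (−1)^j C(7,j)·(7−j)!.
Computing: 5040 − 5040 + 2520 − 840 + 210 − 42 + 7 − 1 = 1854.

1854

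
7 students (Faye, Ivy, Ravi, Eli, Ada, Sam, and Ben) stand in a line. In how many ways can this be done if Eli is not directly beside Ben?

3600

There are 7! = 5040 arrangements in all. If Eli and Ben are adjacent, merging them into one block gives 2·(6)! = 1440 arrangements.
So 5040 − 1440 = 3600 arrangements keep them apart.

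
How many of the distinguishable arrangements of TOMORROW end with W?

Fix W in the last position and arrange the remaining 7 letters.
Those 7 letters have O appearing 3 times and R appearing twice, giving (7)!/(3!·2!) = 420.

420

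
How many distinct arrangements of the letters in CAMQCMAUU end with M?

5040

With the last slot taken by M, it remains to arrange the other 8 letters (CAQCMAUU).
Those 8 letters have A appearing twice, C appearing twice, and U appearing twice, giving (8)!/(2!·2!·2!) = 5040.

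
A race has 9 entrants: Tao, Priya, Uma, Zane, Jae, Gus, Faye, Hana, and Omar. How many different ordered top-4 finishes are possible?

This is an ordered selection of 4 from 9: P(9,4).
That gives 9 × 8 × 7 × 6 = 3024.

3024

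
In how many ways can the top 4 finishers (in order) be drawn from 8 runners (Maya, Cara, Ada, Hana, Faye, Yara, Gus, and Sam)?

This is an ordered selection of 4 from 8: P(8,4).
That gives 8 × 7 × 6 × 5 = 1680.

1680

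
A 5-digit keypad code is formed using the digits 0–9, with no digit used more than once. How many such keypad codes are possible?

Choose and order 5 of the 10 symbols: the first digit has 10 options, the next 9, and so on down to 6.
10 × 9 × 8 × 7 × 6 = 30240.

30240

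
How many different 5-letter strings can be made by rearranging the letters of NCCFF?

The 5 letters of NCCFF have repeats: C appearing twice and F appearing twice.
So there are 5! / (2!·2!) = 30 distinguishable arrangements.

30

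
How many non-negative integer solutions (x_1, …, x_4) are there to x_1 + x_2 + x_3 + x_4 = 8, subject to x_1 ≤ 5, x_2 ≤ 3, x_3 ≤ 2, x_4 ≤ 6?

By stars and bars, unrestricted non-negative solutions to x_1+…+x_4 = 8 number C(8+3,3) = 165.
Subtract solutions that violate a single cap (substitute x_i' = x_i − (cap_i+1)): x_1 ≥ 6 gives C(5,3) = 10; x_2 ≥ 4 gives C(7,3) = 35; x_3 ≥ 3 gives C(8,3) = 56; x_4 ≥ 7 gives C(4,3) = 4. Together 105.
Add back pairs where two caps are both exceeded: 0 + 0 + 0 + 4 + 0 + 0 = 4.
By inclusion–exclusion the count is 165 − 105 + 4 = 64.

64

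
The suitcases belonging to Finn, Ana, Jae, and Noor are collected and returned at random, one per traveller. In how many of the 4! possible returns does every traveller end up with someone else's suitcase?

9

Let Aᵢ be the assignments in which traveller i gets their own suitcase. We want the size of the complement of A₁∪…∪A_4.
By inclusion–exclusion this is Σ_{j=0}^{4} (−1)^j C(4,j)·(4−j)!.
Computing: 24 − 24 + 12 − 4 + 1 = 9.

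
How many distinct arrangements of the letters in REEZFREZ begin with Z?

420

With the first slot taken by Z, it remains to arrange the other 7 letters (REEFREZ).
Those 7 letters have E appearing 3 times and R appearing twice, giving (7)!/(3!·2!) = 420.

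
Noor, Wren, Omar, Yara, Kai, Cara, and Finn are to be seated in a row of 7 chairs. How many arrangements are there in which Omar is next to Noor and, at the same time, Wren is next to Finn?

480

Treat {Omar,Noor} as one block (2 orders) and {Wren,Finn} as another (2 orders).
That leaves 5 units to arrange: 2 × 2 × 5! = 4 × 120 = 480.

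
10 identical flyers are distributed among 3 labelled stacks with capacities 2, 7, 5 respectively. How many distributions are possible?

Ignoring the caps, the number of non-negative solutions to x_1+…+x_3 = 10 is C(12,2) = 66.
Subtract solutions that violate a single cap (substitute x_i' = x_i − (cap_i+1)): x_1 ≥ 3 gives C(9,2) = 36; x_2 ≥ 8 gives C(4,2) = 6; x_3 ≥ 6 gives C(6,2) = 15. Together 57.
Add back pairs where two caps are both exceeded: 0 + 3 + 0 = 3.
By inclusion–exclusion the count is 66 − 57 + 3 = 12.

12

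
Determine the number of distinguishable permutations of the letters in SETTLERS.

5040

The 8 letters of SETTLERS have repeats: E appearing twice, S appearing twice, and T appearing twice.
Dividing 8! = 40320 by 2!·2!·2! = 8 for the repeated letters gives 5040.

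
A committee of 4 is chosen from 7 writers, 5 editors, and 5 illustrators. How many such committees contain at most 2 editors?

2255

Split by how many editors are chosen (0 through 2).
Sum: C(5,0)·C(12,4) + C(5,1)·C(12,3) + C(5,2)·C(12,2) = 495 + 1100 + 660 = 2255.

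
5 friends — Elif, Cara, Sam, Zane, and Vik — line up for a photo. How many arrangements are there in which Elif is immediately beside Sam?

Treat {Elif, Sam} as a single unit. There are 4 units to order, and the pair itself can be ordered 2 ways.
So the count is 2·(4)! = 48.

48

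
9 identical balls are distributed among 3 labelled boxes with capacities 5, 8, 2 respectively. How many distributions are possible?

Ignoring the caps, the number of non-negative solutions to x_1+…+x_3 = 9 is C(11,2) = 55.
Subtract solutions that violate a single cap (substitute x_i' = x_i − (cap_i+1)): x_1 ≥ 6 gives C(5,2) = 10; x_2 ≥ 9 gives C(2,2) = 1; x_3 ≥ 3 gives C(8,2) = 28. Together 39.
Add back pairs where two caps are both exceeded: 0 + 1 + 0 = 1.
By inclusion–exclusion the count is 55 − 39 + 1 = 17.

17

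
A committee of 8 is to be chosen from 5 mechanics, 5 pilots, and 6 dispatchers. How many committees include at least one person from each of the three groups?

12495

Unrestricted: C(16,8) = 12870 ways to pick any 8 of the 16.
Selections missing a whole group: no mechanics → C(11,8) = 165; no pilots → C(11,8) = 165; no dispatchers → C(10,8) = 45.
Add back selections omitting two groups (i.e. drawn from a single group): C(5,8) + C(5,8) + C(6,8) = 0.
By inclusion–exclusion: 12870 − 375 + 0 = 12495.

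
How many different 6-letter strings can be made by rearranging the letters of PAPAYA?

60

PAPAYA has 6 letters with A appearing 3 times and P appearing twice.
The number of distinct arrangements is 6!/(3!·2!) = 720/12 = 60.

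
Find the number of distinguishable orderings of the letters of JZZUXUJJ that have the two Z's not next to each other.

1260

Total arrangements of JZZUXUJJ: 8!/(3!·2!·2!) = 1680.
If the two Z's are adjacent, glue them into one block, leaving 7 items to arrange: (7)!/(3!·2!) = 420 ways.
Hence 1680 − 420 = 1260.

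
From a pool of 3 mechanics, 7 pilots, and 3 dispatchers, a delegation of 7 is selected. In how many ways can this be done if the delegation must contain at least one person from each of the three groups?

1477

Unrestricted: C(13,7) = 1716 ways to pick any 7 of the 13.
Selections missing a whole group: no mechanics → C(10,7) = 120; no pilots → C(6,7) = 0; no dispatchers → C(10,7) = 120.
Add back selections omitting two groups (i.e. drawn from a single group): C(3,7) + C(7,7) + C(3,7) = 1.
By inclusion–exclusion: 1716 − 240 + 1 = 1477.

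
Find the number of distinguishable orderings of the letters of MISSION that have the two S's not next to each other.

There are 7!/(2!·2!) = 1260 arrangements of MISSION in total.
If the two S's are adjacent, glue them into one block, leaving 6 items to arrange: (6)!/(2!) = 360 ways.
Subtracting, 1260 − 360 = 900 arrangements keep the S's apart.

900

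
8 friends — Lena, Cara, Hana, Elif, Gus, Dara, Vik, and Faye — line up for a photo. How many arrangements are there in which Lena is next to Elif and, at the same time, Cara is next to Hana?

Treat {Lena,Elif} as one block (2 orders) and {Cara,Hana} as another (2 orders).
That leaves 6 units to arrange: 2 × 2 × 6! = 4 × 720 = 2880.

2880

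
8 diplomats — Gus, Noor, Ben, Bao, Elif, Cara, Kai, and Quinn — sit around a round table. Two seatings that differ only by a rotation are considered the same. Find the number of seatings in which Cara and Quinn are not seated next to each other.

3600

Without the restriction there are (7)! = 5040 seatings.
Seatings with Cara beside Quinn: treat them as a block with 2 internal orders, giving 2 × (6)! = 1440.
Subtracting, 5040 − 1440 = 3600.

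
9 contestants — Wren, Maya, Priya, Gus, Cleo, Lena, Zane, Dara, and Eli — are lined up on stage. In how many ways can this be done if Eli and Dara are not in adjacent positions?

There are 9! = 362880 arrangements in all. If Eli and Dara are adjacent, merging them into one block gives 2·(8)! = 80640 arrangements.
Complementary counting: 362880 − 80640 = 282240.

282240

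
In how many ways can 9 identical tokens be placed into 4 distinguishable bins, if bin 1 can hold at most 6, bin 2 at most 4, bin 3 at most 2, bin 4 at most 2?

35

Ignoring the caps, the number of non-negative solutions to x_1+…+x_4 = 9 is C(12,3) = 220.
Subtract solutions that violate a single cap (substitute x_i' = x_i − (cap_i+1)): x_1 ≥ 7 gives C(5,3) = 10; x_2 ≥ 5 gives C(7,3) = 35; x_3 ≥ 3 gives C(9,3) = 84; x_4 ≥ 3 gives C(9,3) = 84. Together 213.
Add back pairs where two caps are both exceeded: 0 + 0 + 0 + 4 + 4 + 20 = 28.
By inclusion–exclusion the count is 220 − 213 + 28 = 35.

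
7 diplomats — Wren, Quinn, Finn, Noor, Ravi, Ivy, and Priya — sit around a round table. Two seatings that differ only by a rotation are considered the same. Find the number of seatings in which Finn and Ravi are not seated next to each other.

Without the restriction there are (6)! = 720 seatings.
Seatings with Finn beside Ravi: treat them as a block with 2 internal orders, giving 2 × (5)! = 240.
Subtracting, 720 − 240 = 480.

480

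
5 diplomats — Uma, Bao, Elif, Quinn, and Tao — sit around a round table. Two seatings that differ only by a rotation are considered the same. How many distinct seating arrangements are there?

Seat Uma anywhere (absorbing the rotational symmetry), then permute the other 4: (4)! = 24.

24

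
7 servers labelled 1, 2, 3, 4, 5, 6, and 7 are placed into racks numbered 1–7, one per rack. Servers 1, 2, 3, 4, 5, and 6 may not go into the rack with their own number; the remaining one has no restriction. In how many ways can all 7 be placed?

Let Aᵢ (for 1 ≤ i ≤ 6) be the placements that put server i in its forbidden rack. Any j of these fix j positions, leaving (7−j)! ways to fill the rest, and there are C(6,j) ways to pick which j.
By inclusion–exclusion, the number of valid placements is Σ_{j=0}^{6} (−1)^j C(6,j)·(7−j)!.
Computing: 5040 − 4320 + 1800 − 480 + 90 − 12 + 1 = 2119.

2119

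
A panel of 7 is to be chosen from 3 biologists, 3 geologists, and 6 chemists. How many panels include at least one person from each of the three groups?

720

Unrestricted: C(12,7) = 792 ways to pick any 7 of the 12.
Subtract selections that omit an entire group: no biologists → C(9,7) = 36; no geologists → C(9,7) = 36; no chemists → C(6,7) = 0.
Add back selections omitting two groups (i.e. drawn from a single group): C(3,7) + C(3,7) + C(6,7) = 0.
By inclusion–exclusion: 792 − 72 + 0 = 720.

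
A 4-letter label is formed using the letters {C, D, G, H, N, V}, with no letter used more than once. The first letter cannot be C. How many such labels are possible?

The first letter has 6−1 = 5 choices (anything except C).
The remaining 3 letters are filled from the other 5 symbols without repetition: 5 × 4 × 3 = 60.
Total: 5 × 60 = 300.

300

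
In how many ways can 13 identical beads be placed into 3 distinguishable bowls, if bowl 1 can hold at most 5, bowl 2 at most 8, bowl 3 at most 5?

By stars and bars, unrestricted non-negative solutions to x_1+…+x_3 = 13 number C(13+2,2) = 105.
Subtract solutions that violate a single cap (substitute x_i' = x_i − (cap_i+1)): x_1 ≥ 6 gives C(9,2) = 36; x_2 ≥ 9 gives C(6,2) = 15; x_3 ≥ 6 gives C(9,2) = 36. Together 87.
Add back pairs where two caps are both exceeded: 0 + 3 + 0 = 3.
By inclusion–exclusion the count is 105 − 87 + 3 = 21.

21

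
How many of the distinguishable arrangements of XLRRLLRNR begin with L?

Fix L in the first position and arrange the remaining 8 letters.
Those 8 letters have L appearing twice and R appearing 4 times, giving (8)!/(4!·2!) = 840.

840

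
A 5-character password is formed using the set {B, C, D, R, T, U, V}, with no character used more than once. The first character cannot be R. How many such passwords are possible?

The first character has 7−1 = 6 choices (anything except R).
The remaining 4 characters are filled from the other 6 symbols without repetition: 6 × 5 × 4 × 3 = 360.
Total: 6 × 360 = 2160.

2160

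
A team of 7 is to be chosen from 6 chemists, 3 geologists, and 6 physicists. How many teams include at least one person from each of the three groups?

5571

With no constraint there are C(15,7) = 6435 possible selections.
Subtract selections that omit an entire group: no chemists → C(9,7) = 36; no geologists → C(12,7) = 792; no physicists → C(9,7) = 36.
Add back selections omitting two groups (i.e. drawn from a single group): C(6,7) + C(3,7) + C(6,7) = 0.
By inclusion–exclusion: 6435 − 864 + 0 = 5571.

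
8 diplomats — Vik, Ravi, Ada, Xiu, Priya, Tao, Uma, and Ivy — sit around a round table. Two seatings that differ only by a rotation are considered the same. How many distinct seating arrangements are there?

5040

Fix one person's seat to break rotational symmetry; the remaining 7 people can be arranged in (7)! = 5040 ways.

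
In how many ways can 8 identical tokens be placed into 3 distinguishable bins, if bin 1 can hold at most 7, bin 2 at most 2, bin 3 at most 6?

Ignoring the caps, the number of non-negative solutions to x_1+…+x_3 = 8 is C(10,2) = 45.
Subtract solutions that violate a single cap (substitute x_i' = x_i − (cap_i+1)): x_1 ≥ 8 gives C(2,2) = 1; x_2 ≥ 3 gives C(7,2) = 21; x_3 ≥ 7 gives C(3,2) = 3. Together 25.
No two caps can be exceeded simultaneously, so the pair terms are all 0.
By inclusion–exclusion the count is 45 − 25 + 0 = 20.

20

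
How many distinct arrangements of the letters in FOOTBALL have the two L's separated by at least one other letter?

7560

There are 8!/(2!·2!) = 10080 arrangements of FOOTBALL in total.
Arrangements with the L's together: treat LL as one letter, giving (7)!/(2!) = 2520.
Subtracting, 10080 − 2520 = 7560 arrangements keep the L's apart.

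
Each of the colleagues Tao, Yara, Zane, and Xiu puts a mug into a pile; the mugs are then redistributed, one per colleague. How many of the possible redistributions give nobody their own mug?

Count assignments avoiding every fixed point. For any j of the 4 colleagues fixed to their own mug, the other 4−j can be arranged in (4−j)! ways.
By inclusion–exclusion this is Σ_{j=0}^{4} (−1)^j C(4,j)·(4−j)!.
Computing: 24 − 24 + 12 − 4 + 1 = 9.

9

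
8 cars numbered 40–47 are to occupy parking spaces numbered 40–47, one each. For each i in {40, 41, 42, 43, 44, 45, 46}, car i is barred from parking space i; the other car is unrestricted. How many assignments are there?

16687

Let Aᵢ (for 40 ≤ i ≤ 46) be the placements that put car i in its forbidden parking space. Any j of these fix j positions, leaving (8−j)! ways to fill the rest, and there are C(7,j) ways to pick which j.
By inclusion–exclusion, the number of valid placements is Σ_{j=0}^{7} (−1)^j C(7,j)·(8−j)!.
Computing: 40320 − 35280 + 15120 − 4200 + 840 − 126 + 14 − 1 = 16687.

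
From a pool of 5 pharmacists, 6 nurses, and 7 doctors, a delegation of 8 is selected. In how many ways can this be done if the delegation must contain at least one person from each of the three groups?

Unrestricted: C(18,8) = 43758 ways to pick any 8 of the 18.
Subtract selections that omit an entire group: no pharmacists → C(13,8) = 1287; no nurses → C(12,8) = 495; no doctors → C(11,8) = 165.
Add back selections omitting two groups (i.e. drawn from a single group): C(5,8) + C(6,8) + C(7,8) = 0.
By inclusion–exclusion: 43758 − 1947 + 0 = 41811.

41811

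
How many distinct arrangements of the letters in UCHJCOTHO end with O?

Fix O in the last position and arrange the remaining 8 letters.
Those 8 letters have C appearing twice and H appearing twice, giving (8)!/(2!·2!) = 10080.

10080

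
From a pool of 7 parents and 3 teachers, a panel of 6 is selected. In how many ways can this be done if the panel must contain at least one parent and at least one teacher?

Total 6-person selections from all 10: C(10,6) = 210.
Selections missing a whole group: no parents → C(3,6) = 0; no teachers → C(7,6) = 7.
Both groups omitted at once is impossible, so 210 − 7 = 203.

203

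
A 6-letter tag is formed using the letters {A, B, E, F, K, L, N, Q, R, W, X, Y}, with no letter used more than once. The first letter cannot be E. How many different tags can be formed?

The first letter has 12−1 = 11 choices (anything except E).
The remaining 5 letters are filled from the other 11 symbols without repetition: 11 × 10 × 9 × 8 × 7 = 55440.
Total: 11 × 55440 = 609840.

609840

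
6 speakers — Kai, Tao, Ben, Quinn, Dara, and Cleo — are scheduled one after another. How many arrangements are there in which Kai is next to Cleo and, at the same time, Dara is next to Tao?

Treat {Kai,Cleo} as one block (2 orders) and {Dara,Tao} as another (2 orders).
That leaves 4 units to arrange: 2 × 2 × 4! = 4 × 24 = 96.

96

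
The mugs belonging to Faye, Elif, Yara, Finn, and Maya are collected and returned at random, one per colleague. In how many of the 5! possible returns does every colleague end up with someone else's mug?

This is the derangement count D_5: permutations of 5 items with no fixed point.
By inclusion–exclusion this is Σ_{j=0}^{5} (−1)^j C(5,j)·(5−j)!.
Computing: 120 − 120 + 60 − 20 + 5 − 1 = 44.

44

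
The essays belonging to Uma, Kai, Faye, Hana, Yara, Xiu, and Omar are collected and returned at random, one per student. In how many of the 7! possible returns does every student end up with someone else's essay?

Let Aᵢ be the assignments in which student i gets their own essay. We want the size of the complement of A₁∪…∪A_7.
By inclusion–exclusion this is Σ_{j=0}^{7} (−1)^j C(7,j)·(7−j)!.
Computing: 5040 − 5040 + 2520 − 840 + 210 − 42 + 7 − 1 = 1854.

1854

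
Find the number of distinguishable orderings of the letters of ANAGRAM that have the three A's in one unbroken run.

120

Treat the 3 copies of A as a single block. The multiset to arrange is then {AAA, G, M, N, R}, 5 items in all.
All 5 items are distinct, so there are (5)! = 120 arrangements.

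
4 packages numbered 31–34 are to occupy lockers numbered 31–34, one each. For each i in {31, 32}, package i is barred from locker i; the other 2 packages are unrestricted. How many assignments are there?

14

Let Aᵢ (for i ∈ {31, 32}) be the placements that put package i in its forbidden locker. Any j of these fix j positions, leaving (4−j)! ways to fill the rest, and there are C(2,j) ways to pick which j.
By inclusion–exclusion, the number of valid placements is Σ_{j=0}^{2} (−1)^j C(2,j)·(4−j)!.
Computing: 24 − 12 + 2 = 14.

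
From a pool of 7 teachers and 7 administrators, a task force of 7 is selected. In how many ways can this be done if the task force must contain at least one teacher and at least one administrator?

3430

With no constraint there are C(14,7) = 3432 possible selections.
Selections missing a whole group: no teachers → C(7,7) = 1; no administrators → C(7,7) = 1.
Both groups omitted at once is impossible, so 3432 − 2 = 3430.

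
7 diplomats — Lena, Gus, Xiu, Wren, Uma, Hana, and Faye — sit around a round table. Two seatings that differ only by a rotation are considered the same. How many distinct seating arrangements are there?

Seat Lena anywhere (absorbing the rotational symmetry), then permute the other 6: (6)! = 720.

720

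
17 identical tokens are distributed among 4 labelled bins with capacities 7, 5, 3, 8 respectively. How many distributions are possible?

73

Without the upper bounds there are C(20,3) = 1140 ways to split 17 among 4 bins.
Subtract solutions that violate a single cap (substitute x_i' = x_i − (cap_i+1)): x_1 ≥ 8 gives C(12,3) = 220; x_2 ≥ 6 gives C(14,3) = 364; x_3 ≥ 4 gives C(16,3) = 560; x_4 ≥ 9 gives C(11,3) = 165. Together 1309.
Add back pairs where two caps are both exceeded: 20 + 56 + 1 + 120 + 10 + 35 = 242.
By inclusion–exclusion the count is 1140 − 1309 + 242 = 73.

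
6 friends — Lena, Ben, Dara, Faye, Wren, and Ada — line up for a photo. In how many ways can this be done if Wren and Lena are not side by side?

480

Of the 6! = 720 arrangements, those with Wren and Lena adjacent number 2 × 5! = 240 (treat the pair as a block with 2 internal orders).
Complementary counting: 720 − 240 = 480.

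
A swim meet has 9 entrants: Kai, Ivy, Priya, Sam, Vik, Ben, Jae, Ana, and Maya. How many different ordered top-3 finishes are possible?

504

This is an ordered selection of 3 from 9: P(9,3).
That gives 9 × 8 × 7 = 504.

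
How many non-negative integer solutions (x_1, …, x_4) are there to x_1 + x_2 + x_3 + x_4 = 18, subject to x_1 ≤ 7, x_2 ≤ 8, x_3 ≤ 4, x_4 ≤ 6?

Ignoring the caps, the number of non-negative solutions to x_1+…+x_4 = 18 is C(21,3) = 1330.
Subtract solutions that violate a single cap (substitute x_i' = x_i − (cap_i+1)): x_1 ≥ 8 gives C(13,3) = 286; x_2 ≥ 9 gives C(12,3) = 220; x_3 ≥ 5 gives C(16,3) = 560; x_4 ≥ 7 gives C(14,3) = 364. Together 1430.
Add back pairs where two caps are both exceeded: 4 + 56 + 20 + 35 + 10 + 84 = 209.
By inclusion–exclusion the count is 1330 − 1430 + 209 = 109.

109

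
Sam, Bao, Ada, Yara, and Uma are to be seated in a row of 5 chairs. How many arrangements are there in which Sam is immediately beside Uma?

Place the 3 others and the Sam-Uma pair as 4 objects in a line; the pair has 2 internal arrangements.
So the count is 2·(4)! = 48.

48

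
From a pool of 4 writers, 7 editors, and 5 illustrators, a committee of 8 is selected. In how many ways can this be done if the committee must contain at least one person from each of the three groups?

12201

Total 8-person selections from all 16: C(16,8) = 12870.
Subtract selections that omit an entire group: no writers → C(12,8) = 495; no editors → C(9,8) = 9; no illustrators → C(11,8) = 165.
Add back selections omitting two groups (i.e. drawn from a single group): C(4,8) + C(7,8) + C(5,8) = 0.
By inclusion–exclusion: 12870 − 669 + 0 = 12201.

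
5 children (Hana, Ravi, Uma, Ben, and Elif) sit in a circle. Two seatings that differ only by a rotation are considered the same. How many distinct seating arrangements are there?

Seat Hana anywhere (absorbing the rotational symmetry), then permute the other 4: (4)! = 24.

24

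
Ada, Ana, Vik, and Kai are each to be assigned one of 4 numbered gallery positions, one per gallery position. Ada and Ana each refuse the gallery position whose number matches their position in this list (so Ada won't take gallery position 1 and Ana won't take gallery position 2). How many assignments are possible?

Let Aᵢ (for i ∈ {1, 2}) be the placements that put person i in their forbidden gallery position. Any j of these fix j positions, leaving (4−j)! ways to fill the rest, and there are C(2,j) ways to pick which j.
By inclusion–exclusion, the number of valid placements is Σ_{j=0}^{2} (−1)^j C(2,j)·(4−j)!.
Computing: 24 − 12 + 2 = 14.

14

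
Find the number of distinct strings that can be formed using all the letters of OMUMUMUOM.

1260

Letter multiplicities in OMUMUMUOM: M×4, O×2, U×3.
So there are 9! / (4!·3!·2!) = 1260 distinguishable arrangements.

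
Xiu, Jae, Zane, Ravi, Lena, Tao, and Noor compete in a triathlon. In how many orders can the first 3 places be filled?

210

This is an ordered selection of 3 from 7: P(7,3).
That gives 7 × 6 × 5 = 210.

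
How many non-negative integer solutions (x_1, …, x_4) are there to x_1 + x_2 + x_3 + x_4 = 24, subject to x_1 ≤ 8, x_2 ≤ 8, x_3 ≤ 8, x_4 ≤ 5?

Ignoring the caps, the number of non-negative solutions to x_1+…+x_4 = 24 is C(27,3) = 2925.
Subtract solutions that violate a single cap (substitute x_i' = x_i − (cap_i+1)): x_1 ≥ 9 gives C(18,3) = 816; x_2 ≥ 9 gives C(18,3) = 816; x_3 ≥ 9 gives C(18,3) = 816; x_4 ≥ 6 gives C(21,3) = 1330. Together 3778.
Add back pairs where two caps are both exceeded: 84 + 84 + 220 + 84 + 220 + 220 = 912.
Subtract triples: 0 + 1 + 1 + 1 = 3.
By inclusion–exclusion the count is 2925 − 3778 + 912 − 3 = 56.

56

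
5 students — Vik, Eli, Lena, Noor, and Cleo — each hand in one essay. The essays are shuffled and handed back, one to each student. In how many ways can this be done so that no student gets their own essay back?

Let Aᵢ be the assignments in which student i gets their own essay. We want the size of the complement of A₁∪…∪A_5.
By inclusion–exclusion this is Σ_{j=0}^{5} (−1)^j C(5,j)·(5−j)!.
Computing: 120 − 120 + 60 − 20 + 5 − 1 = 44.

44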